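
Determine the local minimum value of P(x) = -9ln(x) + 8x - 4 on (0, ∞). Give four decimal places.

P'(x) = -9/x + 8 = 0 gives x = 9/8.
P''(x) = 9/x², which is positive for x > 0, so this is a local minimum.
P(9/8) = -9·ln(9/8) + 9 - 4 ≈ 3.9400.

3.9400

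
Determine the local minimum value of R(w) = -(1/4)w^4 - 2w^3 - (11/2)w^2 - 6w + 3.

R'(w) = -w^3 - 6w^2 - 11w - 6 = 0 at w = -3, -2, -1.
Since R''(w) = -3w^2 - 12w - 11, we get R''(-3) = -2 < 0 ⇒ local maximum; R''(-2) = 1 > 0 ⇒ local minimum; R''(-1) = -2 < 0 ⇒ local maximum.
So the local minimum value is R(-2) = 5.

5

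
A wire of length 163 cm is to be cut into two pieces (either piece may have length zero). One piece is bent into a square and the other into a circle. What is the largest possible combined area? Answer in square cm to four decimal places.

2114.2938

Let x be the length used for the square. Square side x/4; circle radius (163−x)/(2π).
A(x) = (x/4)² + π·((163−x)/(2π))² = x²/16 + (163−x)²/(4π) for 0 ≤ x ≤ 163. A'(x) = x/8 − (163−x)/(2π) = 0 gives x = 4·163/(π+4) ≈ 91.2962.
A'' > 0, so the interior critical point is a minimum; the maximum is at an endpoint. A(0) = 2114.2938 and A(163) = 1660.5625, so the largest area is 2114.2938.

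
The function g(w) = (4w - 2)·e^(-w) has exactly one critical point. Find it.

By the product rule, g'(w) = (-4w + 6)·e^(-w). Since e^(-w) > 0, the only critical point is w = 3/2.
g''(3/2) has the same sign as -4 < 0, so this is a local maximum.
g(3/2) = (4)·e^(-3/2) ≈ 0.8925.

3/2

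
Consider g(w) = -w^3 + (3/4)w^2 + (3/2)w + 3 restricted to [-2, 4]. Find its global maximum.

g'(w) = -3w^2 + (3/2)w + 3/2, which vanishes at w = -1/2 and w = 1.
Candidates: g(-2) = 11, g(-1/2) = 41/16, g(1) = 17/4, g(4) = -43.
The maximum over the interval is 11, attained at w = -2.

11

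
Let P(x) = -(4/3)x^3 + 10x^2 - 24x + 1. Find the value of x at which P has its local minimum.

2

Critical points: P'(x) = -4x^2 + 20x - 24 vanishes at x = 2, 3.
Since P''(x) = -8x + 20, we get P''(2) = 4 > 0 ⇒ local minimum; P''(3) = -4 < 0 ⇒ local maximum.
So the local minimum value is P(2) = -53/3.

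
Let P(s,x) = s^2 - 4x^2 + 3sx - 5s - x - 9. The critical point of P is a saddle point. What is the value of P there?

∂P/∂s = 2s + 3x - 5 = 0 and ∂P/∂x = 3s - 8x - 1 = 0, so (s, x) = (43/25, 13/25).
The Hessian has P_{ss} = 2, P_{xx} = -8, P_{sx} = 3, giving D = -25 < 0, so the point is a saddle point.
P(43/25, 13/25) = -339/25.

-339/25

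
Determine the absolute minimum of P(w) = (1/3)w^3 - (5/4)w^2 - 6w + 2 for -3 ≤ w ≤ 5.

-62/3

The derivative is w^2 - (5/2)w - 6, which vanishes at w = -3/2 and w = 4.
Compare values at every candidate in [-3, 5]: P(-3) = -1/4, P(-3/2) = 113/16, P(4) = -62/3, P(5) = -211/12.
Hence the absolute minimum is -62/3 at w = 4.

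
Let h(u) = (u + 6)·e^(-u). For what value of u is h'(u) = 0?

By the product rule, h'(u) = (-u - 5)·e^(-u). Since e^(-u) > 0, the only critical point is u = -5.
h''(-5) has the same sign as -1 < 0, so this is a local maximum.
h(-5) = (1)·e^(5) ≈ 148.4132.

-5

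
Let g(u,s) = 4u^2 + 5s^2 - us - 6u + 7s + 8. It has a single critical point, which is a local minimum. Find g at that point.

∂g/∂u = 8u - s - 6 = 0 and ∂g/∂s = -u + 10s + 7 = 0, so (u, s) = (53/79, -50/79).
The Hessian has g_{uu} = 8, g_{ss} = 10, g_{us} = -1, giving D = 79 > 0 with g_{uu} > 0, so the point is a local minimum.
g(53/79, -50/79) = 298/79.

298/79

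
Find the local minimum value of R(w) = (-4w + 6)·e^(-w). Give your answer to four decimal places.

R'(w) = (-4)·e^(-w) + (-4w + 6)·(-1)·e^(-w) = (4w - 10)·e^(-w). Since e^(-w) > 0, the only critical point is w = 5/2.
R''(5/2) has the same sign as 4 > 0, so this is a local minimum.
R(5/2) = (-4)·e^(-5/2) ≈ -0.3283.

-0.3283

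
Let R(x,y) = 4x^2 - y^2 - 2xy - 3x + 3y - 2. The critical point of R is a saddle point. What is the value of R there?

∂R/∂x = 8x - 2y - 3 = 0 and ∂R/∂y = -2x - 2y + 3 = 0, so (x, y) = (3/5, 9/10).
The Hessian has R_{xx} = 8, R_{yy} = -2, R_{xy} = -2, giving D = -20 < 0, so the point is a saddle point.
R(3/5, 9/10) = -31/20.

-31/20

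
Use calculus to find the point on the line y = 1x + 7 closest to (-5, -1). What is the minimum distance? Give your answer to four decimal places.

Minimize D(x)^2 = (x + 5)^2 + (x + 8)^2.
d/dx[D^2] = 2(x + 5) + 2·1·(x + 8) = 0 ⇒ x = -13/2.
Then y = 1/2 and the distance is √(9/2) ≈ 2.1213.

2.1213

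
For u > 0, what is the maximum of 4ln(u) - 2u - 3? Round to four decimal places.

g'(u) = 4/u − 2 = 0 gives u = 2.
g''(u) = -4/u², which is negative for u > 0, so this is a local maximum.
g(2) = 4·ln(2) - 4 - 3 ≈ -4.2274.

-4.2274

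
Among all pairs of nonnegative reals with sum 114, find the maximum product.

3249

With x + y = 114, the product is P(x) = x(114 − x).
P'(x) = 114 − 2x = 0 gives x = 57; P'' = −2 < 0, so this is the maximum.
P = 57·57 = 3249.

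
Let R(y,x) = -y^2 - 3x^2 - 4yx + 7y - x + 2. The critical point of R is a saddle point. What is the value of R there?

∂R/∂y = -2y - 4x + 7 = 0 and ∂R/∂x = -4y - 6x - 1 = 0, so (y, x) = (-23/2, 15/2).
The Hessian has R_{yy} = -2, R_{xx} = -6, R_{yx} = -4, giving D = -4 < 0, so the point is a saddle point.
R(-23/2, 15/2) = -42.

-42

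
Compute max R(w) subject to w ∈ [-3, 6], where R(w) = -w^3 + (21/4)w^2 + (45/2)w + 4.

491/4

Differentiating, R'(w) = -3w^2 + (21/2)w + 45/2; which vanishes at w = -3/2 and w = 5.
Compare values at every candidate in [-3, 6]: R(-3) = 43/4; R(-3/2) = -233/16; R(5) = 491/4; R(6) = 112.
Hence the absolute maximum is 491/4 at w = 5.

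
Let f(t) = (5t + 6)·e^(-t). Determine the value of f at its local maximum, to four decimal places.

Differentiating with the product rule gives f'(t) = (-5t - 1)·e^(-t). Since e^(-t) > 0, the only critical point is t = -1/5.
f''(-1/5) has the same sign as -5 < 0, so this is a local maximum.
f(-1/5) = (5)·e^(1/5) ≈ 6.1070.

6.1070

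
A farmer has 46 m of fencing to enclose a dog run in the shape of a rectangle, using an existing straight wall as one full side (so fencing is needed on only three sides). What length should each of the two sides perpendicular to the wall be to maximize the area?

23/2

Let the sides perpendicular to the wall have length x and the parallel side y, so 2x + y = 46 and the area is A = xy = x(46 − 2x).
A'(x) = 46 − 4x = 0 gives x = 23/2, and A''(x) = −4 < 0 confirms a maximum.
Then y = 46 − 2·23/2 = 23 and A = 529/2.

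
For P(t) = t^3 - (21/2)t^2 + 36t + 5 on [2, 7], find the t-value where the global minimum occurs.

P'(t) = 3t^2 - 21t + 36, which vanishes at t = 3 and t = 4.
Compare values at every candidate in [2, 7]: P(2) = 43, P(3) = 91/2, P(4) = 45, P(7) = 171/2.
So the minimum is P(2) = 43.

2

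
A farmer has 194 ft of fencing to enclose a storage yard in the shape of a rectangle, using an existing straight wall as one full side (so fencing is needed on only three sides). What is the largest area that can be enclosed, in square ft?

9409/2

Let the sides perpendicular to the wall have length x and the parallel side y, so 2x + y = 194 and the area is A = xy = x(194 − 2x).
A'(x) = 194 − 4x = 0 gives x = 97/2, and A''(x) = −4 < 0 confirms a maximum.
Then y = 194 − 2·97/2 = 97 and A = 9409/2.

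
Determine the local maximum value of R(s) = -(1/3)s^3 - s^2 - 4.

-4

Critical points: R'(s) = -s^2 - 2s vanishes at s = -2, 0.
Since R''(s) = -2s - 2, we get R''(-2) = 2 > 0 ⇒ local minimum; R''(0) = -2 < 0 ⇒ local maximum.
Thus R has its local maximum at s = 0, with value -4.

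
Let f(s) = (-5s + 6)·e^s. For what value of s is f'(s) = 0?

1/5

f'(s) = (-5)·e^s + (-5s + 6)·1·e^s = (-5s + 1)·e^s. Since e^s > 0, the only critical point is s = 1/5.
f''(1/5) has the same sign as -5 < 0, so this is a local maximum.
f(1/5) = (5)·e^(1/5) ≈ 6.1070.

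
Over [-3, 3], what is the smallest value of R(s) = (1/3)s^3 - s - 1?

-7

Differentiating, R'(s) = s^2 - 1; which vanishes at s = -1 and s = 1.
Evaluating at the critical points and endpoints: R(-3) = -7; R(-1) = -1/3; R(1) = -5/3; R(3) = 5.
The minimum over the interval is -7, attained at s = -3.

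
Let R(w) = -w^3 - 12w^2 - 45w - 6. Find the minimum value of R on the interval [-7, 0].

-6

R'(w) = -3w^2 - 24w - 45, which vanishes at w = -5 and w = -3.
Compare values at every candidate in [-7, 0]: R(-7) = 64, R(-5) = 44, R(-3) = 48, R(0) = -6.
So the minimum is R(0) = -6.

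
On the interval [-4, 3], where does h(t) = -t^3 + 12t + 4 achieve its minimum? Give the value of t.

h'(t) = -3t^2 + 12, which vanishes at t = -2 and t = 2.
Compare values at every candidate in [-4, 3]: h(-4) = 20,  h(-2) = -12,  h(2) = 20,  h(3) = 13.
So the minimum is h(-2) = -12.

-2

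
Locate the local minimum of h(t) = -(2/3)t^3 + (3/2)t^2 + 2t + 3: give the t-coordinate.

-1/2

h'(t) = -2t^2 + 3t + 2 = 0 at t = -1/2, 2.
Since h''(t) = -4t + 3, we get h''(-1/2) = 5 > 0 ⇒ local minimum; h''(2) = -5 < 0 ⇒ local maximum.
So the local minimum value is h(-1/2) = 59/24.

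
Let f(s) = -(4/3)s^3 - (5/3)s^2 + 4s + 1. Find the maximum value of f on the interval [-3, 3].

The derivative is -4s^2 - (10/3)s + 4, which vanishes at s = -3/2 and s = 2/3.
Evaluating at the critical points and endpoints: f(-3) = 10,  f(-3/2) = -17/4,  f(2/3) = 205/81,  f(3) = -38.
So the maximum is f(-3) = 10.

10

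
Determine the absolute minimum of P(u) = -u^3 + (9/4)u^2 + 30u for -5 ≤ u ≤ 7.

-725/16

P'(u) = -3u^2 + (9/2)u + 30, which vanishes at u = -5/2 and u = 4.
Candidates: P(-5) = 125/4, P(-5/2) = -725/16, P(4) = 92, P(7) = -91/4.
So the minimum is P(-5/2) = -725/16.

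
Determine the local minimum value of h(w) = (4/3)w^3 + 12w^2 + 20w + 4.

-16/3

h'(w) = 4w^2 + 24w + 20. Setting h'(w) = 0 gives w ∈ {-5, -1}.
Second-derivative test with h''(w) = 8w + 24: h''(-5) = -16 < 0 ⇒ local maximum; h''(-1) = 16 > 0 ⇒ local minimum.
Thus h has its local minimum at w = -1, with value -16/3.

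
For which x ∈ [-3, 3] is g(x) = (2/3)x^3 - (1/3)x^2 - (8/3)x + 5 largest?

3

Differentiating, g'(x) = 2x^2 - (2/3)x - 8/3; which vanishes at x = -1 and x = 4/3.
Compare values at every candidate in [-3, 3]: g(-3) = -8,  g(-1) = 20/3,  g(4/3) = 197/81,  g(3) = 12.
Hence the absolute maximum is 12 at x = 3.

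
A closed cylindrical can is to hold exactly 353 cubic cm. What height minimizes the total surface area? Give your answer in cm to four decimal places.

7.6600

With radius r and height h, πr²h = 353 so h = 353/(πr²), and S(r) = 2πr² + 2πrh = 2πr² + 2·353/r.
S'(r) = 4πr − 2·353/r² = 0 ⇒ r³ = 353/(2π), so r ≈ 3.8300 and h = 2r ≈ 7.6600.
S''(r) = 4π + 4·353/r³ > 0, so this is the minimum; S ≈ 276.5016.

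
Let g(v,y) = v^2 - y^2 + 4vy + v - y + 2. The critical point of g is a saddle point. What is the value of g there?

11/5

∂g/∂v = 2v + 4y + 1 = 0 and ∂g/∂y = 4v - 2y - 1 = 0, so (v, y) = (1/10, -3/10).
The Hessian has g_{vv} = 2, g_{yy} = -2, g_{vy} = 4, giving D = -20 < 0, so the point is a saddle point.
g(1/10, -3/10) = 11/5.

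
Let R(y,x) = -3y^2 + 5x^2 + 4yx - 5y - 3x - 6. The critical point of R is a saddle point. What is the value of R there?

-11/2

∂R/∂y = -6y + 4x - 5 = 0 and ∂R/∂x = 4y + 10x - 3 = 0, so (y, x) = (-1/2, 1/2).
The Hessian has R_{yy} = -6, R_{xx} = 10, R_{yx} = 4, giving D = -76 < 0, so the point is a saddle point.
R(-1/2, 1/2) = -11/2.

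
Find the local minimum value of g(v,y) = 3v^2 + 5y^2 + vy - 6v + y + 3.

∂g/∂v = 6v + y - 6 = 0 and ∂g/∂y = v + 10y + 1 = 0, so (v, y) = (61/59, -12/59).
The Hessian has g_{vv} = 6, g_{yy} = 10, g_{vy} = 1, giving D = 59 > 0 with g_{vv} > 0, so the point is a local minimum.
g(61/59, -12/59) = -12/59.

-12/59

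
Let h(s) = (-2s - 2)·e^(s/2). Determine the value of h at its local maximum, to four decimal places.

0.8925

h'(s) = (-2)·e^(s/2) + (-2s - 2)·(1/2)·e^(s/2) = (-s - 3)·e^(s/2). Since e^(s/2) > 0, the only critical point is s = -3.
h''(-3) has the same sign as -1 < 0, so this is a local maximum.
h(-3) = (4)·e^(-3/2) ≈ 0.8925.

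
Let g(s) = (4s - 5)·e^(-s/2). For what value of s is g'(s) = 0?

Differentiating with the product rule gives g'(s) = (-2s + 13/2)·e^(-s/2). Since e^(-s/2) > 0, the only critical point is s = 13/4.
g''(13/4) has the same sign as -2 < 0, so this is a local maximum.
g(13/4) = (8)·e^(-13/8) ≈ 1.5753.

13/4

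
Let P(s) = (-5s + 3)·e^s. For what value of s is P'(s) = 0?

P'(s) = (-5)·e^s + (-5s + 3)·1·e^s = (-5s - 2)·e^s. Since e^s > 0, the only critical point is s = -2/5.
P''(-2/5) has the same sign as -5 < 0, so this is a local maximum.
P(-2/5) = (5)·e^(-2/5) ≈ 3.3516.

-2/5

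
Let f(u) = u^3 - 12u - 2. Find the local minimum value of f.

-18

f'(u) = 3u^2 - 12 = 0 at u = -2, 2.
f''(u) = 6u. f''(-2) = -12 < 0 ⇒ local maximum; f''(2) = 12 > 0 ⇒ local minimum.
The local minimum is f(2) = -18.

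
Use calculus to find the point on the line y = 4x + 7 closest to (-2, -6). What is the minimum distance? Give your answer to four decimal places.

1.2127

Minimize D(x)^2 = (x + 2)^2 + (4x + 13)^2.
d/dx[D^2] = 2(x + 2) + 2·4·(4x + 13) = 0 ⇒ x = -54/17.
Then y = -97/17 and the distance is √(25/17) ≈ 1.2127.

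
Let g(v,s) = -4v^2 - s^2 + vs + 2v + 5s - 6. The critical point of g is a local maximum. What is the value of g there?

8/5

∂g/∂v = -8v + s + 2 = 0 and ∂g/∂s = v - 2s + 5 = 0, so (v, s) = (3/5, 14/5).
The Hessian has g_{vv} = -8, g_{ss} = -2, g_{vs} = 1, giving D = 15 > 0 with g_{vv} < 0, so the point is a local maximum.
g(3/5, 14/5) = 8/5.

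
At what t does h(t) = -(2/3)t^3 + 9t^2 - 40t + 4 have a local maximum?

h'(t) = -2t^2 + 18t - 40 = 0 at t = 4, 5.
Since h''(t) = -4t + 18, we get h''(4) = 2 > 0 ⇒ local minimum; h''(5) = -2 < 0 ⇒ local maximum.
Thus h has its local maximum at t = 5, with value -163/3.

5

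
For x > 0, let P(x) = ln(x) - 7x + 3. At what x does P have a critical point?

1/7

P'(x) = 1/x − 7 = 0 gives x = 1/7.
P''(x) = -1/x², which is negative for x > 0, so this is a local maximum.
P(1/7) = 1·ln(1/7) - 1 + 3 ≈ 0.0541.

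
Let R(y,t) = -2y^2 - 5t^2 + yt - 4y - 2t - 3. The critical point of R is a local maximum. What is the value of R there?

-7/13

∂R/∂y = -4y + t - 4 = 0 and ∂R/∂t = y - 10t - 2 = 0, so (y, t) = (-14/13, -4/13).
The Hessian has R_{yy} = -4, R_{tt} = -10, R_{yt} = 1, giving D = 39 > 0 with R_{yy} < 0, so the point is a local maximum.
R(-14/13, -4/13) = -7/13.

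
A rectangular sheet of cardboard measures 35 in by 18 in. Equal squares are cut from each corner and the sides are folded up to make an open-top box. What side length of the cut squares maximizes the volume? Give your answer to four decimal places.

With cut size x, the volume is V(x) = x(35 − 2x)(18 − 2x) for 0 < x < 9.
V'(x) = 12x^2 − 212x + 630. Setting V'(x) = 0 gives x ≈ 3.7808 (the root in (0, 9)).
V''(x) = 24x − 212 is negative there, so this is the maximum; V ≈ 1082.8702.

3.7808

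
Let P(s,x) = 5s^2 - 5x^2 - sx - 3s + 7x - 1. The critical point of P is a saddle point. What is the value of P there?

∂P/∂s = 10s - x - 3 = 0 and ∂P/∂x = -s - 10x + 7 = 0, so (s, x) = (37/101, 67/101).
The Hessian has P_{ss} = 10, P_{xx} = -10, P_{sx} = -1, giving D = -101 < 0, so the point is a saddle point.
P(37/101, 67/101) = 78/101.

78/101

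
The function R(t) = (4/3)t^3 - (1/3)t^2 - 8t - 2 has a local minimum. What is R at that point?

-41/4

R'(t) = 4t^2 - (2/3)t - 8. Setting R'(t) = 0 gives t ∈ {-4/3, 3/2}.
Second-derivative test with R''(t) = 8t - 2/3: R''(-4/3) = -34/3 < 0 ⇒ local maximum; R''(3/2) = 34/3 > 0 ⇒ local minimum.
The local minimum is R(3/2) = -41/4.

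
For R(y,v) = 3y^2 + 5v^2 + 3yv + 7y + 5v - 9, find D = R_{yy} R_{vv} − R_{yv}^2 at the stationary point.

∂R/∂y = 6y + 3v + 7 = 0 and ∂R/∂v = 3y + 10v + 5 = 0, so (y, v) = (-55/51, -3/17).
The Hessian has R_{yy} = 6, R_{vv} = 10, R_{yv} = 3, giving D = 51 > 0 with R_{yy} > 0, so the point is a local minimum.
D = (6)·(10) − (3)^2 = 51.

51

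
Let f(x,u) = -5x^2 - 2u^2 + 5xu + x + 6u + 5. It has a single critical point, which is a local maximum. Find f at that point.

287/15

∂f/∂x = -10x + 5u + 1 = 0 and ∂f/∂u = 5x - 4u + 6 = 0, so (x, u) = (34/15, 13/3).
The Hessian has f_{xx} = -10, f_{uu} = -4, f_{xu} = 5, giving D = 15 > 0 with f_{xx} < 0, so the point is a local maximum.
f(34/15, 13/3) = 287/15.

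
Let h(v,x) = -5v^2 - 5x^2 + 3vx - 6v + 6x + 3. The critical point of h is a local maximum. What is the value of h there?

∂h/∂v = -10v + 3x - 6 = 0 and ∂h/∂x = 3v - 10x + 6 = 0, so (v, x) = (-6/13, 6/13).
The Hessian has h_{vv} = -10, h_{xx} = -10, h_{vx} = 3, giving D = 91 > 0 with h_{vv} < 0, so the point is a local maximum.
h(-6/13, 6/13) = 75/13.

75/13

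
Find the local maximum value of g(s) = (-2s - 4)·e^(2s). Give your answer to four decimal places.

0.0067

By the product rule, g'(s) = (-4s - 10)·e^(2s). Since e^(2s) > 0, the only critical point is s = -5/2.
g''(-5/2) has the same sign as -4 < 0, so this is a local maximum.
g(-5/2) = (1)·e^(-5) ≈ 0.0067.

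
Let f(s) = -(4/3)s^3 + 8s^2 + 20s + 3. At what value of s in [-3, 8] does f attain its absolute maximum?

5

f'(s) = -4s^2 + 16s + 20, which vanishes at s = -1 and s = 5.
Evaluating at the critical points and endpoints: f(-3) = 51,  f(-1) = -23/3,  f(5) = 409/3,  f(8) = -23/3.
The maximum over the interval is 409/3, attained at s = 5.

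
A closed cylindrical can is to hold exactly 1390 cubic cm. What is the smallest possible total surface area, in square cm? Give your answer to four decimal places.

With radius r and height h, πr²h = 1390 so h = 1390/(πr²), and S(r) = 2πr² + 2πrh = 2πr² + 2·1390/r.
S'(r) = 4πr − 2·1390/r² = 0 ⇒ r³ = 1390/(2π), so r ≈ 6.0480 and h = 2r ≈ 12.0960.
S''(r) = 4π + 4·1390/r³ > 0, so this is the minimum; S ≈ 689.4843.

689.4843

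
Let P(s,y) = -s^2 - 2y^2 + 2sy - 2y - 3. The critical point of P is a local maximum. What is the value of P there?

∂P/∂s = -2s + 2y = 0 and ∂P/∂y = 2s - 4y - 2 = 0, so (s, y) = (-1, -1).
The Hessian has P_{ss} = -2, P_{yy} = -4, P_{sy} = 2, giving D = 4 > 0 with P_{ss} < 0, so the point is a local maximum.
P(-1, -1) = -2.

-2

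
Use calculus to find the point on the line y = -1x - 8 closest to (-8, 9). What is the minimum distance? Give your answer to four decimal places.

Minimize D(x)^2 = (x + 8)^2 + (-x - 17)^2.
d/dx[D^2] = 2(x + 8) + 2·(-1)·(-x - 17) = 0 ⇒ x = -25/2.
Then y = 9/2 and the distance is √(81/2) ≈ 6.3640.

6.3640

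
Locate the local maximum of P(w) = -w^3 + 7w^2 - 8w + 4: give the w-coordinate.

P'(w) = -3w^2 + 14w - 8 = 0 at w = 2/3, 4.
Since P''(w) = -6w + 14, we get P''(2/3) = 10 > 0 ⇒ local minimum; P''(4) = -10 < 0 ⇒ local maximum.
Thus P has its local maximum at w = 4, with value 20.

4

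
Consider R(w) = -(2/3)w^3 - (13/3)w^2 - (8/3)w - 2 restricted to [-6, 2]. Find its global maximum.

2

Differentiating, R'(w) = -2w^2 - (26/3)w - 8/3; which vanishes at w = -4 and w = -1/3.
Compare values at every candidate in [-6, 2]: R(-6) = 2,  R(-4) = -18,  R(-1/3) = -127/81,  R(2) = -30.
So the maximum is R(-6) = 2.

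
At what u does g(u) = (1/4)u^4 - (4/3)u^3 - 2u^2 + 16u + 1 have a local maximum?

2

g'(u) = u^3 - 4u^2 - 4u + 16 = 0 at u = -2, 2, 4.
g''(u) = 3u^2 - 8u - 4. g''(-2) = 24 > 0 ⇒ local minimum; g''(2) = -8 < 0 ⇒ local maximum; g''(4) = 12 > 0 ⇒ local minimum.
So the local maximum value is g(2) = 55/3.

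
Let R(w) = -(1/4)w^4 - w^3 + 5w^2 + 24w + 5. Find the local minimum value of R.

R'(w) = -w^3 - 3w^2 + 10w + 24. Setting R'(w) = 0 gives w ∈ {-4, -2, 3}.
Since R''(w) = -3w^2 - 6w + 10, we get R''(-4) = -14 < 0 ⇒ local maximum; R''(-2) = 10 > 0 ⇒ local minimum; R''(3) = -35 < 0 ⇒ local maximum.
Thus R has its local minimum at w = -2, with value -19.

-19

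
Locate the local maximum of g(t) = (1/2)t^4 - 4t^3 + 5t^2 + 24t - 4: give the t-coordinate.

3

Critical points: g'(t) = 2t^3 - 12t^2 + 10t + 24 vanishes at t = -1, 3, 4.
g''(t) = 6t^2 - 24t + 10. g''(-1) = 40 > 0 ⇒ local minimum; g''(3) = -8 < 0 ⇒ local maximum; g''(4) = 10 > 0 ⇒ local minimum.
The local maximum is g(3) = 91/2.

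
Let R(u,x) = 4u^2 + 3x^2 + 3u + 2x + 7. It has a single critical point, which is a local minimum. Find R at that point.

∂R/∂u = 8u + 3 = 0 and ∂R/∂x = 6x + 2 = 0, so (u, x) = (-3/8, -1/3).
The Hessian has R_{uu} = 8, R_{xx} = 6, R_{ux} = 0, giving D = 48 > 0 with R_{uu} > 0, so the point is a local minimum.
R(-3/8, -1/3) = 293/48.

293/48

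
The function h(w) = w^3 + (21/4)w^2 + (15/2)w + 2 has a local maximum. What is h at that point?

Critical points: h'(w) = 3w^2 + (21/2)w + 15/2 vanishes at w = -5/2, -1.
Second-derivative test with h''(w) = 6w + 21/2: h''(-5/2) = -9/2 < 0 ⇒ local maximum; h''(-1) = 9/2 > 0 ⇒ local minimum.
So the local maximum value is h(-5/2) = 7/16.

7/16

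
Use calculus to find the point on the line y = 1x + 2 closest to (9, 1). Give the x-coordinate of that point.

Minimize D(x)^2 = (x - 9)^2 + (x + 1)^2.
d/dx[D^2] = 2(x - 9) + 2·1·(x + 1) = 0 ⇒ x = 4.
Then y = 6 and the distance is √(50) ≈ 7.0711.

4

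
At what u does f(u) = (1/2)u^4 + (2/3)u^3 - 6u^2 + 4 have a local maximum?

f'(u) = 2u^3 + 2u^2 - 12u = 0 at u = -3, 0, 2.
Since f''(u) = 6u^2 + 4u - 12, we get f''(-3) = 30 > 0 ⇒ local minimum; f''(0) = -12 < 0 ⇒ local maximum; f''(2) = 20 > 0 ⇒ local minimum.
Thus f has its local maximum at u = 0, with value 4.

0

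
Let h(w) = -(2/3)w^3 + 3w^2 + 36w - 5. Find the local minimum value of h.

-68

Critical points: h'(w) = -2w^2 + 6w + 36 vanishes at w = -3, 6.
Since h''(w) = -4w + 6, we get h''(-3) = 18 > 0 ⇒ local minimum; h''(6) = -18 < 0 ⇒ local maximum.
The local minimum is h(-3) = -68.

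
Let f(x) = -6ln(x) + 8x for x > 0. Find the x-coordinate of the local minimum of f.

3/4

f'(x) = -6/x + 8 = 0 gives x = 3/4.
f''(x) = 6/x², which is positive for x > 0, so this is a local minimum.
f(3/4) = -6·ln(3/4) + 6 ≈ 7.7261.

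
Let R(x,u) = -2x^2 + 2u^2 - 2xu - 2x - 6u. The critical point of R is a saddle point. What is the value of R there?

∂R/∂x = -4x - 2u - 2 = 0 and ∂R/∂u = -2x + 4u - 6 = 0, so (x, u) = (-1, 1).
The Hessian has R_{xx} = -4, R_{uu} = 4, R_{xu} = -2, giving D = -20 < 0, so the point is a saddle point.
R(-1, 1) = -2.

-2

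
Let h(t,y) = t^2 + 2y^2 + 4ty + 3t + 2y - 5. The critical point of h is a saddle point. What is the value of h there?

∂h/∂t = 2t + 4y + 3 = 0 and ∂h/∂y = 4t + 4y + 2 = 0, so (t, y) = (1/2, -1).
The Hessian has h_{tt} = 2, h_{yy} = 4, h_{ty} = 4, giving D = -8 < 0, so the point is a saddle point.
h(1/2, -1) = -21/4.

-21/4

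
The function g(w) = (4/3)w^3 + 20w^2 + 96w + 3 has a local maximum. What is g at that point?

g'(w) = 4w^2 + 40w + 96 = 0 at w = -6, -4.
g''(w) = 8w + 40. g''(-6) = -8 < 0 ⇒ local maximum; g''(-4) = 8 > 0 ⇒ local minimum.
Thus g has its local maximum at w = -6, with value -141.

-141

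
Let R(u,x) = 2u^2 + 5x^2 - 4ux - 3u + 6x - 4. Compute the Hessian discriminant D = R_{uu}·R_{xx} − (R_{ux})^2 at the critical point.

∂R/∂u = 4u - 4x - 3 = 0 and ∂R/∂x = -4u + 10x + 6 = 0, so (u, x) = (1/4, -1/2).
The Hessian has R_{uu} = 4, R_{xx} = 10, R_{ux} = -4, giving D = 24 > 0 with R_{uu} > 0, so the point is a local minimum.
D = (4)·(10) − (-4)^2 = 24.

24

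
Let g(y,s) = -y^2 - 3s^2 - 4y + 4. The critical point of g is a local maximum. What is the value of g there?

∂g/∂y = -2y - 4 = 0 and ∂g/∂s = -6s = 0, so (y, s) = (-2, 0).
The Hessian has g_{yy} = -2, g_{ss} = -6, g_{ys} = 0, giving D = 12 > 0 with g_{yy} < 0, so the point is a local maximum.
g(-2, 0) = 8.

8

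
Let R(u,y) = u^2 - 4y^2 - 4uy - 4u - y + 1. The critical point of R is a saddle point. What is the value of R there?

∂R/∂u = 2u - 4y - 4 = 0 and ∂R/∂y = -4u - 8y - 1 = 0, so (u, y) = (7/8, -9/16).
The Hessian has R_{uu} = 2, R_{yy} = -8, R_{uy} = -4, giving D = -32 < 0, so the point is a saddle point.
R(7/8, -9/16) = -15/32.

-15/32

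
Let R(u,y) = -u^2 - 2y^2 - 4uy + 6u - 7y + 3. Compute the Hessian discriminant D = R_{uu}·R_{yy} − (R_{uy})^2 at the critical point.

-8

∂R/∂u = -2u - 4y + 6 = 0 and ∂R/∂y = -4u - 4y - 7 = 0, so (u, y) = (-13/2, 19/4).
The Hessian has R_{uu} = -2, R_{yy} = -4, R_{uy} = -4, giving D = -8 < 0, so the point is a saddle point.
D = (-2)·(-4) − (-4)^2 = -8.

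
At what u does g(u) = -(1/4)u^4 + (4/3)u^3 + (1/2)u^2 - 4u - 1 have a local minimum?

1

g'(u) = -u^3 + 4u^2 + u - 4. Setting g'(u) = 0 gives u ∈ {-1, 1, 4}.
Second-derivative test with g''(u) = -3u^2 + 8u + 1: g''(-1) = -10 < 0 ⇒ local maximum; g''(1) = 6 > 0 ⇒ local minimum; g''(4) = -15 < 0 ⇒ local maximum.
So the local minimum value is g(1) = -41/12.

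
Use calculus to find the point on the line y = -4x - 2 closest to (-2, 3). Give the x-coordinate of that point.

Minimize D(x)^2 = (x + 2)^2 + (-4x - 5)^2.
d/dx[D^2] = 2(x + 2) + 2·(-4)·(-4x - 5) = 0 ⇒ x = -22/17.
Then y = 54/17 and the distance is √(9/17) ≈ 0.7276.

-22/17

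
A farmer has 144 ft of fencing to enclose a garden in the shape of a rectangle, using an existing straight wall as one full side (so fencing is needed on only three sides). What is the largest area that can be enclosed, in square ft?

Let the sides perpendicular to the wall have length x and the parallel side y, so 2x + y = 144 and the area is A = xy = x(144 − 2x).
A'(x) = 144 − 4x = 0 gives x = 36, and A''(x) = −4 < 0 confirms a maximum.
Then y = 144 − 2·36 = 72 and A = 2592.

2592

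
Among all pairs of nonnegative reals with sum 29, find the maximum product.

With x + y = 29, the product is P(x) = x(29 − x).
P'(x) = 29 − 2x = 0 gives x = 29/2; P'' = −2 < 0, so this is the maximum.
P = 29/2·29/2 = 841/4.

841/4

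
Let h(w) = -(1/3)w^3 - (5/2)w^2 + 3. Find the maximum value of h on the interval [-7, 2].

h'(w) = -w^2 - 5w, which vanishes at w = -5 and w = 0.
Candidates: h(-7) = -31/6; h(-5) = -107/6; h(0) = 3; h(2) = -29/3.
So the maximum is h(0) = 3.

3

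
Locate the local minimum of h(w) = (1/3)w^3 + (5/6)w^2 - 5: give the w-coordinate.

Critical points: h'(w) = w^2 + (5/3)w vanishes at w = -5/3, 0.
Second-derivative test with h''(w) = 2w + 5/3: h''(-5/3) = -5/3 < 0 ⇒ local maximum; h''(0) = 5/3 > 0 ⇒ local minimum.
Thus h has its local minimum at w = 0, with value -5.

0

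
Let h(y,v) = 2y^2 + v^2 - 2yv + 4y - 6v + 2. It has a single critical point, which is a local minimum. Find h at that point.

-8

∂h/∂y = 4y - 2v + 4 = 0 and ∂h/∂v = -2y + 2v - 6 = 0, so (y, v) = (1, 4).
The Hessian has h_{yy} = 4, h_{vv} = 2, h_{yv} = -2, giving D = 4 > 0 with h_{yy} > 0, so the point is a local minimum.
h(1, 4) = -8.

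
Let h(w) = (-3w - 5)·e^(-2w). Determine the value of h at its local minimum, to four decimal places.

By the product rule, h'(w) = (6w + 7)·e^(-2w). Since e^(-2w) > 0, the only critical point is w = -7/6.
h''(-7/6) has the same sign as 6 > 0, so this is a local minimum.
h(-7/6) = (-3/2)·e^(7/3) ≈ -15.4684.

-15.4684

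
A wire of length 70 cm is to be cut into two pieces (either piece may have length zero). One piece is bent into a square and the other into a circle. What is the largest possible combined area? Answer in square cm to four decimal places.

Let x be the length used for the square. Square side x/4; circle radius (70−x)/(2π).
A(x) = (x/4)² + π·((70−x)/(2π))² = x²/16 + (70−x)²/(4π) for 0 ≤ x ≤ 70. A'(x) = x/8 − (70−x)/(2π) = 0 gives x = 4·70/(π+4) ≈ 39.2069.
A'' > 0, so the interior critical point is a minimum; the maximum is at an endpoint. A(0) = 389.9296 and A(70) = 306.2500, so the largest area is 389.9296.

389.9296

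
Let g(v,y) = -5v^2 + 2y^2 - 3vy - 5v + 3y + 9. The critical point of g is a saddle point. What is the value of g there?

401/49

∂g/∂v = -10v - 3y - 5 = 0 and ∂g/∂y = -3v + 4y + 3 = 0, so (v, y) = (-11/49, -45/49).
The Hessian has g_{vv} = -10, g_{yy} = 4, g_{vy} = -3, giving D = -49 < 0, so the point is a saddle point.
g(-11/49, -45/49) = 401/49.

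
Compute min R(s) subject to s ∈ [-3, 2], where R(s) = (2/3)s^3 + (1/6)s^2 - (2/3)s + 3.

The derivative is 2s^2 + (1/3)s - 2/3, which vanishes at s = -2/3 and s = 1/2.
Compare values at every candidate in [-3, 2]: R(-3) = -23/2; R(-2/3) = 269/81; R(1/2) = 67/24; R(2) = 23/3.
Hence the absolute minimum is -23/2 at s = -3.

-23/2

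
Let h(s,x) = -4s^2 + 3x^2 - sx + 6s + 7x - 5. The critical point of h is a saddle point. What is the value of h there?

-291/49

∂h/∂s = -8s - x + 6 = 0 and ∂h/∂x = -s + 6x + 7 = 0, so (s, x) = (43/49, -50/49).
The Hessian has h_{ss} = -8, h_{xx} = 6, h_{sx} = -1, giving D = -49 < 0, so the point is a saddle point.
h(43/49, -50/49) = -291/49.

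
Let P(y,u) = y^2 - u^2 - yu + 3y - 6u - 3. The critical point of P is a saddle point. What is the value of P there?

∂P/∂y = 2y - u + 3 = 0 and ∂P/∂u = -y - 2u - 6 = 0, so (y, u) = (-12/5, -9/5).
The Hessian has P_{yy} = 2, P_{uu} = -2, P_{yu} = -1, giving D = -5 < 0, so the point is a saddle point.
P(-12/5, -9/5) = -6/5.

-6/5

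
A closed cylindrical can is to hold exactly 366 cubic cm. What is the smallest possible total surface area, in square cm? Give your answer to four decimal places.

With radius r and height h, πr²h = 366 so h = 366/(πr²), and S(r) = 2πr² + 2πrh = 2πr² + 2·366/r.
S'(r) = 4πr − 2·366/r² = 0 ⇒ r³ = 366/(2π), so r ≈ 3.8764 and h = 2r ≈ 7.7529.
S''(r) = 4π + 4·366/r³ > 0, so this is the minimum; S ≈ 283.2491.

283.2491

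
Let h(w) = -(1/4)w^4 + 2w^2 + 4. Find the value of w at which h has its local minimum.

h'(w) = -w^3 + 4w. Setting h'(w) = 0 gives w ∈ {-2, 0, 2}.
Second-derivative test with h''(w) = -3w^2 + 4: h''(-2) = -8 < 0 ⇒ local maximum; h''(0) = 4 > 0 ⇒ local minimum; h''(2) = -8 < 0 ⇒ local maximum.
The local minimum is h(0) = 4.

0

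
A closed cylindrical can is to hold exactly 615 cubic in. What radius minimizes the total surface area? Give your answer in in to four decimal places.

4.6086

With radius r and height h, πr²h = 615 so h = 615/(πr²), and S(r) = 2πr² + 2πrh = 2πr² + 2·615/r.
S'(r) = 4πr − 2·615/r² = 0 ⇒ r³ = 615/(2π), so r ≈ 4.6086 and h = 2r ≈ 9.2171.
S''(r) = 4π + 4·615/r³ > 0, so this is the minimum; S ≈ 400.3421.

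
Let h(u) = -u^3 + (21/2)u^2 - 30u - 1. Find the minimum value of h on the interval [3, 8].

-81

h'(u) = -3u^2 + 21u - 30, whose only zero in [3, 8] is u = 5.
Candidates: h(3) = -47/2; h(5) = -27/2; h(8) = -81.
So the minimum is h(8) = -81.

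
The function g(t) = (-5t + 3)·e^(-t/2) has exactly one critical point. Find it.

Differentiating with the product rule gives g'(t) = ((5/2)t - 13/2)·e^(-t/2). Since e^(-t/2) > 0, the only critical point is t = 13/5.
g''(13/5) has the same sign as 5/2 > 0, so this is a local minimum.
g(13/5) = (-10)·e^(-13/10) ≈ -2.7253.

13/5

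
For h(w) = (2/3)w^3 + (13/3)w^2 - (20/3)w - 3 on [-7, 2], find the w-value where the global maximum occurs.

-5

Differentiating, h'(w) = 2w^2 + (26/3)w - 20/3; which vanishes at w = -5 and w = 2/3.
Evaluating at the critical points and endpoints: h(-7) = 82/3, h(-5) = 166/3, h(2/3) = -431/81, h(2) = 19/3.
So the maximum is h(-5) = 166/3.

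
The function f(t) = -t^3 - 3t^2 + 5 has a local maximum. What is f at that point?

f'(t) = -3t^2 - 6t. Setting f'(t) = 0 gives t ∈ {-2, 0}.
Second-derivative test with f''(t) = -6t - 6: f''(-2) = 6 > 0 ⇒ local minimum; f''(0) = -6 < 0 ⇒ local maximum.
Thus f has its local maximum at t = 0, with value 5.

5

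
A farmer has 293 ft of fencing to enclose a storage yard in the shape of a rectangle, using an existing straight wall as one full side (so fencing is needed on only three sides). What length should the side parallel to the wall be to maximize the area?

Let the sides perpendicular to the wall have length x and the parallel side y, so 2x + y = 293 and the area is A = xy = x(293 − 2x).
A'(x) = 293 − 4x = 0 gives x = 293/4, and A''(x) = −4 < 0 confirms a maximum.
Then y = 293 − 2·293/4 = 293/2 and A = 85849/8.

293/2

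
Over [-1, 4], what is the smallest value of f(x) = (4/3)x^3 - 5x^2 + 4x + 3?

-22/3

The derivative is 4x^2 - 10x + 4, which vanishes at x = 1/2 and x = 2.
Compare values at every candidate in [-1, 4]: f(-1) = -22/3; f(1/2) = 47/12; f(2) = 5/3; f(4) = 73/3.
So the minimum is f(-1) = -22/3.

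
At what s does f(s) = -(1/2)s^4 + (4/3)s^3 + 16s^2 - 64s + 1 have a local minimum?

2

f'(s) = -2s^3 + 4s^2 + 32s - 64. Setting f'(s) = 0 gives s ∈ {-4, 2, 4}.
f''(s) = -6s^2 + 8s + 32. f''(-4) = -96 < 0 ⇒ local maximum; f''(2) = 24 > 0 ⇒ local minimum; f''(4) = -32 < 0 ⇒ local maximum.
So the local minimum value is f(2) = -181/3.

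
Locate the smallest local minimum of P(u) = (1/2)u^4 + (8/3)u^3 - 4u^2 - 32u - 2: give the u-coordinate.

2

P'(u) = 2u^3 + 8u^2 - 8u - 32 = 0 at u = -4, -2, 2.
P''(u) = 6u^2 + 16u - 8. P''(-4) = 24 > 0 ⇒ local minimum; P''(-2) = -16 < 0 ⇒ local maximum; P''(2) = 48 > 0 ⇒ local minimum.
Thus P has its smallest local minimum at u = 2, with value -158/3.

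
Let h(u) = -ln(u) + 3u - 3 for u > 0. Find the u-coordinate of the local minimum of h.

1/3

h'(u) = -1/u + 3 = 0 gives u = 1/3.
h''(u) = 1/u², which is positive for u > 0, so this is a local minimum.
h(1/3) = -1·ln(1/3) + 1 - 3 ≈ -0.9014.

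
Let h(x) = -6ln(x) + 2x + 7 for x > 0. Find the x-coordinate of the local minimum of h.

h'(x) = -6/x + 2 = 0 gives x = 3.
h''(x) = 6/x², which is positive for x > 0, so this is a local minimum.
h(3) = -6·ln(3) + 6 + 7 ≈ 6.4083.

3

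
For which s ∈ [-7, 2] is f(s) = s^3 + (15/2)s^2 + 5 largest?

The derivative is 3s^2 + 15s, which vanishes at s = -5 and s = 0.
Evaluating at the critical points and endpoints: f(-7) = 59/2, f(-5) = 135/2, f(0) = 5, f(2) = 43.
The maximum over the interval is 135/2, attained at s = -5.

-5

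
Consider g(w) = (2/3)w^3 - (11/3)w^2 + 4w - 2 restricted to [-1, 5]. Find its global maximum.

g'(w) = 2w^2 - (22/3)w + 4, which vanishes at w = 2/3 and w = 3.
Compare values at every candidate in [-1, 5]: g(-1) = -31/3,  g(2/3) = -62/81,  g(3) = -5,  g(5) = 29/3.
Hence the absolute maximum is 29/3 at w = 5.

29/3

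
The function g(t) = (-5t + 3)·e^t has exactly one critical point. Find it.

-2/5

Differentiating with the product rule gives g'(t) = (-5t - 2)·e^t. Since e^t > 0, the only critical point is t = -2/5.
g''(-2/5) has the same sign as -5 < 0, so this is a local maximum.
g(-2/5) = (5)·e^(-2/5) ≈ 3.3516.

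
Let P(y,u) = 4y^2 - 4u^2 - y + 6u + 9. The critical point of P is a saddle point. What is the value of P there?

179/16

∂P/∂y = 8y - 1 = 0 and ∂P/∂u = -8u + 6 = 0, so (y, u) = (1/8, 3/4).
The Hessian has P_{yy} = 8, P_{uu} = -8, P_{yu} = 0, giving D = -64 < 0, so the point is a saddle point.
P(1/8, 3/4) = 179/16.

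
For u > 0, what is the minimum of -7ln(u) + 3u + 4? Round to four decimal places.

5.0689

h'(u) = -7/u + 3 = 0 gives u = 7/3.
h''(u) = 7/u², which is positive for u > 0, so this is a local minimum.
h(7/3) = -7·ln(7/3) + 7 + 4 ≈ 5.0689.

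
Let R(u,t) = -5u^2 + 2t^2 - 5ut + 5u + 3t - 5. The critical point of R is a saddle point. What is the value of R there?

-49/13

∂R/∂u = -10u - 5t + 5 = 0 and ∂R/∂t = -5u + 4t + 3 = 0, so (u, t) = (7/13, -1/13).
The Hessian has R_{uu} = -10, R_{tt} = 4, R_{ut} = -5, giving D = -65 < 0, so the point is a saddle point.
R(7/13, -1/13) = -49/13.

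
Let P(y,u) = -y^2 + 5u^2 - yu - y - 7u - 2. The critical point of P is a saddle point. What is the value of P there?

-79/21

∂P/∂y = -2y - u - 1 = 0 and ∂P/∂u = -y + 10u - 7 = 0, so (y, u) = (-17/21, 13/21).
The Hessian has P_{yy} = -2, P_{uu} = 10, P_{yu} = -1, giving D = -21 < 0, so the point is a saddle point.
P(-17/21, 13/21) = -79/21.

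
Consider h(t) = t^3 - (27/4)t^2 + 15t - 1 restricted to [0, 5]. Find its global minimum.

Differentiating, h'(t) = 3t^2 - (27/2)t + 15; which vanishes at t = 2 and t = 5/2.
Candidates: h(0) = -1, h(2) = 10, h(5/2) = 159/16, h(5) = 121/4.
So the minimum is h(0) = -1.

-1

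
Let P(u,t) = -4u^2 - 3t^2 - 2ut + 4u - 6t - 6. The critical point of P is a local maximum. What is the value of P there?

-6/11

∂P/∂u = -8u - 2t + 4 = 0 and ∂P/∂t = -2u - 6t - 6 = 0, so (u, t) = (9/11, -14/11).
The Hessian has P_{uu} = -8, P_{tt} = -6, P_{ut} = -2, giving D = 44 > 0 with P_{uu} < 0, so the point is a local maximum.
P(9/11, -14/11) = -6/11.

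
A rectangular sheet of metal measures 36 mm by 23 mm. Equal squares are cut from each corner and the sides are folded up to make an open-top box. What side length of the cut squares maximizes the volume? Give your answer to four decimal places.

4.5708

With cut size x, the volume is V(x) = x(36 − 2x)(23 − 2x) for 0 < x < 11.5.
V'(x) = 12x^2 − 236x + 828. Setting V'(x) = 0 gives x ≈ 4.5708 (the root in (0, 11.5)).
V''(x) = 24x − 236 is negative there, so this is the maximum; V ≈ 1701.3178.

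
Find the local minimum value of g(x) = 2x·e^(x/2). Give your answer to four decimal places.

Differentiating with the product rule gives g'(x) = (x + 2)·e^(x/2). Since e^(x/2) > 0, the only critical point is x = -2.
g''(-2) has the same sign as 1 > 0, so this is a local minimum.
g(-2) = (-4)·e^(-1) ≈ -1.4715.

-1.4715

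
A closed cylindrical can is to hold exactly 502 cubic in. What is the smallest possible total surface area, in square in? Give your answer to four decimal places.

349.6635

With radius r and height h, πr²h = 502 so h = 502/(πr²), and S(r) = 2πr² + 2πrh = 2πr² + 2·502/r.
S'(r) = 4πr − 2·502/r² = 0 ⇒ r³ = 502/(2π), so r ≈ 4.3070 and h = 2r ≈ 8.6140.
S''(r) = 4π + 4·502/r³ > 0, so this is the minimum; S ≈ 349.6635.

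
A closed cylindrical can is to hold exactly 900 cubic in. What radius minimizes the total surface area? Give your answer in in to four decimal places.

With radius r and height h, πr²h = 900 so h = 900/(πr²), and S(r) = 2πr² + 2πrh = 2πr² + 2·900/r.
S'(r) = 4πr − 2·900/r² = 0 ⇒ r³ = 900/(2π), so r ≈ 5.2322 and h = 2r ≈ 10.4645.
S''(r) = 4π + 4·900/r³ > 0, so this is the minimum; S ≈ 516.0315.

5.2322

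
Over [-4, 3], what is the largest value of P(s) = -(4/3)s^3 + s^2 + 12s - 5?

The derivative is -4s^2 + 2s + 12, which vanishes at s = -3/2 and s = 2.
Compare values at every candidate in [-4, 3]: P(-4) = 145/3; P(-3/2) = -65/4; P(2) = 37/3; P(3) = 4.
The maximum over the interval is 145/3, attained at s = -4.

145/3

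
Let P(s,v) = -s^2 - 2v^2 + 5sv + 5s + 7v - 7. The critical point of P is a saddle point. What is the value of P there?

∂P/∂s = -2s + 5v + 5 = 0 and ∂P/∂v = 5s - 4v + 7 = 0, so (s, v) = (-55/17, -39/17).
The Hessian has P_{ss} = -2, P_{vv} = -4, P_{sv} = 5, giving D = -17 < 0, so the point is a saddle point.
P(-55/17, -39/17) = -393/17.

-393/17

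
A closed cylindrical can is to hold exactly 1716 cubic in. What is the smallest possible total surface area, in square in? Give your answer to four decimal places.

793.4619

With radius r and height h, πr²h = 1716 so h = 1716/(πr²), and S(r) = 2πr² + 2πrh = 2πr² + 2·1716/r.
S'(r) = 4πr − 2·1716/r² = 0 ⇒ r³ = 1716/(2π), so r ≈ 6.4880 and h = 2r ≈ 12.9760.
S''(r) = 4π + 4·1716/r³ > 0, so this is the minimum; S ≈ 793.4619.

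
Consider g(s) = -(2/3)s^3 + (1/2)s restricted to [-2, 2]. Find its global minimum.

The derivative is -2s^2 + 1/2, which vanishes at s = -1/2 and s = 1/2.
Candidates: g(-2) = 13/3,  g(-1/2) = -1/6,  g(1/2) = 1/6,  g(2) = -13/3.
So the minimum is g(2) = -13/3.

-13/3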